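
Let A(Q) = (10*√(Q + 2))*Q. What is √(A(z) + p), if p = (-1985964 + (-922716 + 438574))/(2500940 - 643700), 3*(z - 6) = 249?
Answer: √(-31858192135 + 21318840081000*√91)/154770 ≈ 92.134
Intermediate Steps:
z = 89 (z = 6 + (⅓)*249 = 6 + 83 = 89)
A(Q) = 10*Q*√(2 + Q) (A(Q) = (10*√(2 + Q))*Q = 10*Q*√(2 + Q))
p = -1235053/928620 (p = (-1985964 - 484142)/1857240 = -2470106*1/1857240 = -1235053/928620 ≈ -1.3300)
√(A(z) + p) = √(10*89*√(2 + 89) - 1235053/928620) = √(10*89*√91 - 1235053/928620) = √(890*√91 - 1235053/928620) = √(-1235053/928620 + 890*√91)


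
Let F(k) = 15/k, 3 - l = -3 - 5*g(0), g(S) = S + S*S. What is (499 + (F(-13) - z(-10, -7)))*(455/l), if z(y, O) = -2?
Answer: 37905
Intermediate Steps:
g(S) = S + S²
l = 6 (l = 3 - (-3 - 0*(1 + 0)) = 3 - (-3 - 0) = 3 - (-3 - 5*0) = 3 - (-3 + 0) = 3 - 1*(-3) = 3 + 3 = 6)
(499 + (F(-13) - z(-10, -7)))*(455/l) = (499 + (15/(-13) - 1*(-2)))*(455/6) = (499 + (15*(-1/13) + 2))*(455*(⅙)) = (499 + (-15/13 + 2))*(455/6) = (499 + 11/13)*(455/6) = (6498/13)*(455/6) = 37905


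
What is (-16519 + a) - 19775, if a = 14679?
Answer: -21615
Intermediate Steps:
(-16519 + a) - 19775 = (-16519 + 14679) - 19775 = -1840 - 19775 = -21615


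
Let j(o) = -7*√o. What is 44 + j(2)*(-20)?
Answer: 44 + 140*√2 ≈ 241.99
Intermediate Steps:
44 + j(2)*(-20) = 44 - 7*√2*(-20) = 44 + 140*√2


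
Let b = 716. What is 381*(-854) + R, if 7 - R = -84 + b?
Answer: -325999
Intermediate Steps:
R = -625 (R = 7 - (-84 + 716) = 7 - 1*632 = 7 - 632 = -625)
381*(-854) + R = 381*(-854) - 625 = -325374 - 625 = -325999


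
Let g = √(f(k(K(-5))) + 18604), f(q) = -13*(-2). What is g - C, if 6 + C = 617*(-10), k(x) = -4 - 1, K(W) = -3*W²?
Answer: 6176 + 9*√230 ≈ 6312.5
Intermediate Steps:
k(x) = -5
f(q) = 26
C = -6176 (C = -6 + 617*(-10) = -6 - 6170 = -6176)
g = 9*√230 (g = √(26 + 18604) = √18630 = 9*√230 ≈ 136.49)
g - C = 9*√230 - 1*(-6176) = 9*√230 + 6176 = 6176 + 9*√230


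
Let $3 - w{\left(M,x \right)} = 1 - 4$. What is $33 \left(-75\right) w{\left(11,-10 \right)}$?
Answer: $-14850$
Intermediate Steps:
$w{\left(M,x \right)} = 6$ ($w{\left(M,x \right)} = 3 - \left(1 - 4\right) = 3 - -3 = 3 + 3 = 6$)
$33 \left(-75\right) w{\left(11,-10 \right)} = 33 \left(-75\right) 6 = \left(-2475\right) 6 = -14850$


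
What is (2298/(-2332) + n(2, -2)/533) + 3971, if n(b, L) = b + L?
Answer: 4629037/1166 ≈ 3970.0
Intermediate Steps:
n(b, L) = L + b
(2298/(-2332) + n(2, -2)/533) + 3971 = (2298/(-2332) + (-2 + 2)/533) + 3971 = (2298*(-1/2332) + 0*(1/533)) + 3971 = (-1149/1166 + 0) + 3971 = -1149/1166 + 3971 = 4629037/1166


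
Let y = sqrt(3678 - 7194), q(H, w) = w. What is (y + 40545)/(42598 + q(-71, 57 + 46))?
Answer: 40545/42701 + 2*I*sqrt(879)/42701 ≈ 0.94951 + 0.0013886*I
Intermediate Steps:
y = 2*I*sqrt(879) (y = sqrt(-3516) = 2*I*sqrt(879) ≈ 59.296*I)
(y + 40545)/(42598 + q(-71, 57 + 46)) = (2*I*sqrt(879) + 40545)/(42598 + (57 + 46)) = (40545 + 2*I*sqrt(879))/(42598 + 103) = (40545 + 2*I*sqrt(879))/42701 = (40545 + 2*I*sqrt(879))*(1/42701) = 40545/42701 + 2*I*sqrt(879)/42701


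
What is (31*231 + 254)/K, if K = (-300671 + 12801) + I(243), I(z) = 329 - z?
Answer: -7415/287784 ≈ -0.025766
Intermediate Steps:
K = -287784 (K = (-300671 + 12801) + (329 - 1*243) = -287870 + (329 - 243) = -287870 + 86 = -287784)
(31*231 + 254)/K = (31*231 + 254)/(-287784) = (7161 + 254)*(-1/287784) = 7415*(-1/287784) = -7415/287784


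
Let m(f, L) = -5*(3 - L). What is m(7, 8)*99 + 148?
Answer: 2623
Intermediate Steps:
m(f, L) = -15 + 5*L
m(7, 8)*99 + 148 = (-15 + 5*8)*99 + 148 = (-15 + 40)*99 + 148 = 25*99 + 148 = 2475 + 148 = 2623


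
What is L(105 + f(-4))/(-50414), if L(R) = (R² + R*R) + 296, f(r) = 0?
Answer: -11173/25207 ≈ -0.44325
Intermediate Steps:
L(R) = 296 + 2*R² (L(R) = (R² + R²) + 296 = 2*R² + 296 = 296 + 2*R²)
L(105 + f(-4))/(-50414) = (296 + 2*(105 + 0)²)/(-50414) = (296 + 2*105²)*(-1/50414) = (296 + 2*11025)*(-1/50414) = (296 + 22050)*(-1/50414) = 22346*(-1/50414) = -11173/25207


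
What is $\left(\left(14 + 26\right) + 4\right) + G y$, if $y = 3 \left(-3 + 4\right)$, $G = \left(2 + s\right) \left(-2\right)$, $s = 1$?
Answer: $26$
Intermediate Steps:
$G = -6$ ($G = \left(2 + 1\right) \left(-2\right) = 3 \left(-2\right) = -6$)
$y = 3$ ($y = 3 \cdot 1 = 3$)
$\left(\left(14 + 26\right) + 4\right) + G y = \left(\left(14 + 26\right) + 4\right) - 18 = \left(40 + 4\right) - 18 = 44 - 18 = 26$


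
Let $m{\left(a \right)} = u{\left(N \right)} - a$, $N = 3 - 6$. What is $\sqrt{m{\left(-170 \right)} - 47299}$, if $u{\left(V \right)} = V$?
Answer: $2 i \sqrt{11783} \approx 217.1 i$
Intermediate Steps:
$N = -3$ ($N = 3 - 6 = -3$)
$m{\left(a \right)} = -3 - a$
$\sqrt{m{\left(-170 \right)} - 47299} = \sqrt{\left(-3 - -170\right) - 47299} = \sqrt{\left(-3 + 170\right) - 47299} = \sqrt{167 - 47299} = \sqrt{-47132} = 2 i \sqrt{11783}$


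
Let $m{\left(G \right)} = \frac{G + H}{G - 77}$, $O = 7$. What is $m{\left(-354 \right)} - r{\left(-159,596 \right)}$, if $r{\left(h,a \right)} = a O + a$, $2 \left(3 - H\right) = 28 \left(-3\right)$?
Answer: $- \frac{2054699}{431} \approx -4767.3$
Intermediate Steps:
$H = 45$ ($H = 3 - \frac{28 \left(-3\right)}{2} = 3 - -42 = 3 + 42 = 45$)
$r{\left(h,a \right)} = 8 a$ ($r{\left(h,a \right)} = a 7 + a = 7 a + a = 8 a$)
$m{\left(G \right)} = \frac{45 + G}{-77 + G}$ ($m{\left(G \right)} = \frac{G + 45}{G - 77} = \frac{45 + G}{-77 + G}$)
$m{\left(-354 \right)} - r{\left(-159,596 \right)} = \frac{45 - 354}{-77 - 354} - 8 \cdot 596 = \frac{1}{-431} \left(-309\right) - 4768 = \left(- \frac{1}{431}\right) \left(-309\right) - 4768 = \frac{309}{431} - 4768 = - \frac{2054699}{431}$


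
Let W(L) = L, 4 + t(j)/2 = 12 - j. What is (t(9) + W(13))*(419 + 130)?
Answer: 6039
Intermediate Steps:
t(j) = 16 - 2*j (t(j) = -8 + 2*(12 - j) = -8 + (24 - 2*j) = 16 - 2*j)
(t(9) + W(13))*(419 + 130) = ((16 - 2*9) + 13)*(419 + 130) = ((16 - 18) + 13)*549 = (-2 + 13)*549 = 11*549 = 6039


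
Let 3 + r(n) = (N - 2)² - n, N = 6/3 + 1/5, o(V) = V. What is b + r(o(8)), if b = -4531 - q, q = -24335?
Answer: 494826/25 ≈ 19793.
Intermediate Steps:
N = 11/5 (N = 6*(⅓) + 1*(⅕) = 2 + ⅕ = 11/5 ≈ 2.2000)
r(n) = -74/25 - n (r(n) = -3 + ((11/5 - 2)² - n) = -3 + ((⅕)² - n) = -3 + (1/25 - n) = -74/25 - n)
b = 19804 (b = -4531 - 1*(-24335) = -4531 + 24335 = 19804)
b + r(o(8)) = 19804 + (-74/25 - 1*8) = 19804 + (-74/25 - 8) = 19804 - 274/25 = 494826/25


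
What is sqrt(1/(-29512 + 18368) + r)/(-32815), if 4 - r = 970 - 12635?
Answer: -3*sqrt(40254398590)/182845180 ≈ -0.0032919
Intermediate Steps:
r = 11669 (r = 4 - (970 - 12635) = 4 - 1*(-11665) = 4 + 11665 = 11669)
sqrt(1/(-29512 + 18368) + r)/(-32815) = sqrt(1/(-29512 + 18368) + 11669)/(-32815) = sqrt(1/(-11144) + 11669)*(-1/32815) = sqrt(-1/11144 + 11669)*(-1/32815) = sqrt(130039335/11144)*(-1/32815) = (3*sqrt(40254398590)/5572)*(-1/32815) = -3*sqrt(40254398590)/182845180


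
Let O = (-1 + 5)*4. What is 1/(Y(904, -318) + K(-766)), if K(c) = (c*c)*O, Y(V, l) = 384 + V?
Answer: 1/9389384 ≈ 1.0650e-7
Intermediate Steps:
O = 16 (O = 4*4 = 16)
K(c) = 16*c**2 (K(c) = (c*c)*16 = c**2*16 = 16*c**2)
1/(Y(904, -318) + K(-766)) = 1/((384 + 904) + 16*(-766)**2) = 1/(1288 + 16*586756) = 1/(1288 + 9388096) = 1/9389384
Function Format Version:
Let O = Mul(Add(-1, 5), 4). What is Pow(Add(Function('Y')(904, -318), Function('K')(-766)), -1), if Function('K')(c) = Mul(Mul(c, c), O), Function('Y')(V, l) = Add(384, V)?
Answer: Rational(1, 9389384) ≈ 1.0650e-7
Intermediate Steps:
O = 16 (O = Mul(4, 4) = 16)
Function('K')(c) = Mul(16, Pow(c, 2)) (Function('K')(c) = Mul(Mul(c, c), 16) = Mul(Pow(c, 2), 16) = Mul(16, Pow(c, 2)))
Pow(Add(Function('Y')(904, -318), Function('K')(-766)), -1) = Pow(Add(Add(384, 904), Mul(16, Pow(-766, 2))), -1) = Pow(Add(1288, Mul(16, 586756)), -1) = Pow(Add(1288, 9388096), -1) = Pow(9389384, -1) = Rational(1, 9389384)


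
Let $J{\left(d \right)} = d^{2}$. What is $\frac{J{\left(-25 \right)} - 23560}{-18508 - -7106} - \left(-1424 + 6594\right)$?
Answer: $- \frac{58925405}{11402} \approx -5168.0$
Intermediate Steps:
$\frac{J{\left(-25 \right)} - 23560}{-18508 - -7106} - \left(-1424 + 6594\right) = \frac{\left(-25\right)^{2} - 23560}{-18508 - -7106} - \left(-1424 + 6594\right) = \frac{625 - 23560}{-18508 + 7106} - 5170 = - \frac{22935}{-11402} - 5170 = \left(-22935\right) \left(- \frac{1}{11402}\right) - 5170 = \frac{22935}{11402} - 5170 = - \frac{58925405}{11402}$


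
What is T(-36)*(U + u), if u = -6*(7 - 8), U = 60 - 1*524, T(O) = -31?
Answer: 14198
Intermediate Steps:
U = -464 (U = 60 - 524 = -464)
u = 6 (u = -6*(-1) = 6)
T(-36)*(U + u) = -31*(-464 + 6) = -31*(-458) = 14198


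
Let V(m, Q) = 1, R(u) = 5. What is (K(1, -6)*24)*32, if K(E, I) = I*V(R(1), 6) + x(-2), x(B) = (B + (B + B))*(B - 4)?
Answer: 23040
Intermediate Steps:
x(B) = 3*B*(-4 + B) (x(B) = (B + 2*B)*(-4 + B) = (3*B)*(-4 + B) = 3*B*(-4 + B))
K(E, I) = 36 + I (K(E, I) = I*1 + 3*(-2)*(-4 - 2) = I + 3*(-2)*(-6) = I + 36 = 36 + I)
(K(1, -6)*24)*32 = ((36 - 6)*24)*32 = (30*24)*32 = 720*32 = 23040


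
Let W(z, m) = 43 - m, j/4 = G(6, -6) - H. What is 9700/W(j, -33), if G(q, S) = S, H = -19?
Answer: 2425/19 ≈ 127.63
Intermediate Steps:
j = 52 (j = 4*(-6 - 1*(-19)) = 4*(-6 + 19) = 4*13 = 52)
9700/W(j, -33) = 9700/(43 - 1*(-33)) = 9700/(43 + 33) = 9700/76 = 9700*(1/76) = 2425/19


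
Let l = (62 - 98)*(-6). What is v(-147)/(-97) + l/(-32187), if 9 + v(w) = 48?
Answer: -425415/1040713 ≈ -0.40877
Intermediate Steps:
v(w) = 39 (v(w) = -9 + 48 = 39)
l = 216 (l = -36*(-6) = 216)
v(-147)/(-97) + l/(-32187) = 39/(-97) + 216/(-32187) = 39*(-1/97) + 216*(-1/32187) = -39/97 - 72/10729 = -425415/1040713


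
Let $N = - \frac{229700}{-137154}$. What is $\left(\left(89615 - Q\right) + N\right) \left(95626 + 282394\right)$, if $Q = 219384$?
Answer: $- \frac{3364020341291260}{68577} \approx -4.9055 \cdot 10^{10}$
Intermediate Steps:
$N = \frac{114850}{68577}$ ($N = \left(-229700\right) \left(- \frac{1}{137154}\right) = \frac{114850}{68577} \approx 1.6748$)
$\left(\left(89615 - Q\right) + N\right) \left(95626 + 282394\right) = \left(\left(89615 - 219384\right) + \frac{114850}{68577}\right) \left(95626 + 282394\right) = \left(\left(89615 - 219384\right) + \frac{114850}{68577}\right) 378020 = \left(-129769 + \frac{114850}{68577}\right) 378020 = \left(- \frac{8899053863}{68577}\right) 378020 = - \frac{3364020341291260}{68577}$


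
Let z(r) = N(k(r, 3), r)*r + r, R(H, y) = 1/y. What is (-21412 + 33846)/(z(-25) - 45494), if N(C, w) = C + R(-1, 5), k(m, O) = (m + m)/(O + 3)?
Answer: -37302/135947 ≈ -0.27439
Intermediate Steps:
k(m, O) = 2*m/(3 + O) (k(m, O) = (2*m)/(3 + O) = 2*m/(3 + O))
R(H, y) = 1/y
N(C, w) = 1/5 + C (N(C, w) = C + 1/5 = 1/5 + C)
z(r) = r + r*(1/5 + r/3) (z(r) = (1/5 + 2*r/(3 + 3))*r + r = (1/5 + 2*r/6)*r + r = (1/5 + 2*r*(1/6))*r + r = (1/5 + r/3)*r + r = r*(1/5 + r/3) + r = r + r*(1/5 + r/3))
(-21412 + 33846)/(z(-25) - 45494) = (-21412 + 33846)/((1/15)*(-25)*(18 + 5*(-25)) - 45494) = 12434/((1/15)*(-25)*(18 - 125) - 45494) = 12434/((1/15)*(-25)*(-107) - 45494) = 12434/(535/3 - 45494) = 12434/(-135947/3) = 12434*(-3/135947) = -37302/135947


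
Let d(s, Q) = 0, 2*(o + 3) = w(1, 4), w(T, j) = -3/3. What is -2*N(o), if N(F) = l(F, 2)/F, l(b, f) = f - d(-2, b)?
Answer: 8/7 ≈ 1.1429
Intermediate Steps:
w(T, j) = -1 (w(T, j) = -3*⅓ = -1)
o = -7/2 (o = -3 + (½)*(-1) = -3 - ½ = -7/2 ≈ -3.5000)
l(b, f) = f (l(b, f) = f - 1*0 = f + 0 = f)
N(F) = 2/F
-2*N(o) = -4/(-7/2) = -4*(-2)/7 = -2*(-4/7) = 8/7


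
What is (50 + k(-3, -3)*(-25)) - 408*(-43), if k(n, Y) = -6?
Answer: 17744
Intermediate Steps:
(50 + k(-3, -3)*(-25)) - 408*(-43) = (50 - 6*(-25)) - 408*(-43) = (50 + 150) - 1*(-17544) = 200 + 17544 = 17744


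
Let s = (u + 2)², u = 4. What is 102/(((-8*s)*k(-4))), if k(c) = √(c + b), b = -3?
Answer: 17*I*√7/336 ≈ 0.13386*I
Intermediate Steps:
k(c) = √(-3 + c) (k(c) = √(c - 3) = √(-3 + c))
s = 36 (s = (4 + 2)² = 6² = 36)
102/(((-8*s)*k(-4))) = 102/(((-8*36)*√(-3 - 4))) = 102/((-288*I*√7)) = 102*(I*√7/2016) = 17*I*√7/336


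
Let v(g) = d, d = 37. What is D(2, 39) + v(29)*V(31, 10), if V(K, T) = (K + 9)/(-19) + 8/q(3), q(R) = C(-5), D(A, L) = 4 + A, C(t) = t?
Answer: -12454/95 ≈ -131.09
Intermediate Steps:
v(g) = 37
q(R) = -5
V(K, T) = -197/95 - K/19 (V(K, T) = (K + 9)/(-19) + 8/(-5) = (9 + K)*(-1/19) + 8*(-1/5) = (-9/19 - K/19) - 8/5 = -197/95 - K/19)
D(2, 39) + v(29)*V(31, 10) = (4 + 2) + 37*(-197/95 - 1/19*31) = 6 + 37*(-197/95 - 31/19) = 6 + 37*(-352/95) = 6 - 13024/95 = -12454/95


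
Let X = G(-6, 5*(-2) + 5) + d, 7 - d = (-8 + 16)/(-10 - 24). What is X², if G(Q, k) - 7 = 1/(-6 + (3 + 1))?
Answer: 218089/1156 ≈ 188.66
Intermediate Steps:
d = 123/17 (d = 7 - (-8 + 16)/(-10 - 24) = 7 - 8/(-34) = 7 - 8*(-1)/34 = 7 - 1*(-4/17) = 7 + 4/17 = 123/17 ≈ 7.2353)
G(Q, k) = 13/2 (G(Q, k) = 7 + 1/(-6 + (3 + 1)) = 7 + 1/(-6 + 4) = 7 + 1/(-2) = 7 - ½ = 13/2)
X = 467/34 (X = 13/2 + 123/17 = 467/34 ≈ 13.735)
X² = (467/34)² = 218089/1156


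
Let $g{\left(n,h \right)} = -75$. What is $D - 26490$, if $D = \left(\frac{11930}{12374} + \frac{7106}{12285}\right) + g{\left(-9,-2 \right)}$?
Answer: $- \frac{2019016546828}{76007295} \approx -26563.0$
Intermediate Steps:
$D = - \frac{5583302278}{76007295}$ ($D = \left(\frac{11930}{12374} + \frac{7106}{12285}\right) - 75 = \left(11930 \cdot \frac{1}{12374} + 7106 \cdot \frac{1}{12285}\right) - 75 = \left(\frac{5965}{6187} + \frac{7106}{12285}\right) - 75 = \frac{117244847}{76007295} - 75 = - \frac{5583302278}{76007295} \approx -73.457$)
$D - 26490 = - \frac{5583302278}{76007295} - 26490 = - \frac{2019016546828}{76007295}$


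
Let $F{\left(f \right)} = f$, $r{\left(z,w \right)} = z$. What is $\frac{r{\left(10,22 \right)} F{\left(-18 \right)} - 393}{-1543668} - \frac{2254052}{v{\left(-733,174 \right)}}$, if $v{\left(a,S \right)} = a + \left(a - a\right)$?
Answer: $\frac{1159836120915}{377169548} \approx 3075.1$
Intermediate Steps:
$v{\left(a,S \right)} = a$ ($v{\left(a,S \right)} = a + 0 = a$)
$\frac{r{\left(10,22 \right)} F{\left(-18 \right)} - 393}{-1543668} - \frac{2254052}{v{\left(-733,174 \right)}} = \frac{10 \left(-18\right) - 393}{-1543668} - \frac{2254052}{-733} = \left(-180 - 393\right) \left(- \frac{1}{1543668}\right) - - \frac{2254052}{733} = \left(-573\right) \left(- \frac{1}{1543668}\right) + \frac{2254052}{733} = \frac{191}{514556} + \frac{2254052}{733} = \frac{1159836120915}{377169548}$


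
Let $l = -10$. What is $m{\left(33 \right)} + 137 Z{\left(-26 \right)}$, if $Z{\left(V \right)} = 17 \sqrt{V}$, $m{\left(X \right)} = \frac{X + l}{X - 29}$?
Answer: $\frac{23}{4} + 2329 i \sqrt{26} \approx 5.75 + 11876.0 i$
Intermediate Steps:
$m{\left(X \right)} = \frac{-10 + X}{-29 + X}$ ($m{\left(X \right)} = \frac{X - 10}{X - 29} = \frac{-10 + X}{-29 + X}$)
$m{\left(33 \right)} + 137 Z{\left(-26 \right)} = \frac{-10 + 33}{-29 + 33} + 137 \cdot 17 \sqrt{-26} = \frac{1}{4} \cdot 23 + 137 \cdot 17 i \sqrt{26} = \frac{23}{4} + 2329 i \sqrt{26}$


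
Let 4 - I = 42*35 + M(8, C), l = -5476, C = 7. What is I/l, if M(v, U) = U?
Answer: 1473/5476 ≈ 0.26899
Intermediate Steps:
I = -1473 (I = 4 - (42*35 + 7) = 4 - (1470 + 7) = 4 - 1*1477 = 4 - 1477 = -1473)
I/l = -1473/(-5476) = -1473*(-1/5476) = 1473/5476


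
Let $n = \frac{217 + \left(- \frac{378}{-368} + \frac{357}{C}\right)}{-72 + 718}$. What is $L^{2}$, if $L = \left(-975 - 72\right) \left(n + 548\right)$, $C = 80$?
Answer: $\frac{465694263596242631340009}{1412865049600} \approx 3.2961 \cdot 10^{11}$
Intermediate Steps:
$n = \frac{409381}{1188640}$ ($n = \frac{217 + \left(- \frac{378}{-368} + \frac{357}{80}\right)}{-72 + 718} = \frac{217 + \left(\left(-378\right) \left(- \frac{1}{368}\right) + 357 \cdot \frac{1}{80}\right)}{646} = \left(217 + \left(\frac{189}{184} + \frac{357}{80}\right)\right) \frac{1}{646} = \left(217 + \frac{10101}{1840}\right) \frac{1}{646} = \frac{409381}{1840} \cdot \frac{1}{646} = \frac{409381}{1188640} \approx 0.34441$)
$L = - \frac{682417953747}{1188640}$ ($L = \left(-975 - 72\right) \left(\frac{409381}{1188640} + 548\right) = \left(-1047\right) \frac{651784101}{1188640} = - \frac{682417953747}{1188640} \approx -5.7412 \cdot 10^{5}$)
$L^{2} = \left(- \frac{682417953747}{1188640}\right)^{2} = \frac{465694263596242631340009}{1412865049600}$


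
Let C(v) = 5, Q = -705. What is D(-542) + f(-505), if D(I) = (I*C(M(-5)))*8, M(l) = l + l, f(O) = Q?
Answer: -22385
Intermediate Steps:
f(O) = -705
M(l) = 2*l
D(I) = 40*I (D(I) = (I*5)*8 = (5*I)*8 = 40*I)
D(-542) + f(-505) = 40*(-542) - 705 = -21680 - 705 = -22385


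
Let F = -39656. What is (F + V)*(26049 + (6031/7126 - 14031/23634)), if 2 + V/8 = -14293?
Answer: -18769022569235584/4678219 ≈ -4.0120e+9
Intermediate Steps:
V = -114360 (V = -16 + 8*(-14293) = -16 - 114344 = -114360)
(F + V)*(26049 + (6031/7126 - 14031/23634)) = (-39656 - 114360)*(26049 + (6031/7126 - 14031/23634)) = -154016*(26049 + (6031*(1/7126) - 14031*1/23634)) = -154016*(26049 + (6031/7126 - 1559/2626)) = -154016*(26049 + 1181993/4678219) = -154016*121864108724/4678219 = -18769022569235584/4678219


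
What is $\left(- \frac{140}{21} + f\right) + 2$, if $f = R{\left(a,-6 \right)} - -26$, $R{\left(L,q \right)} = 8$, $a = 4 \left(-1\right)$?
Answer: $\frac{88}{3} \approx 29.333$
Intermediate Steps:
$a = -4$
$f = 34$ ($f = 8 - -26 = 8 + 26 = 34$)
$\left(- \frac{140}{21} + f\right) + 2 = \left(- \frac{140}{21} + 34\right) + 2 = \left(\left(-140\right) \frac{1}{21} + 34\right) + 2 = \left(- \frac{20}{3} + 34\right) + 2 = \frac{82}{3} + 2 = \frac{88}{3}$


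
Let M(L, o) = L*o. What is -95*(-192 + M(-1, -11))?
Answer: 17195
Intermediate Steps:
-95*(-192 + M(-1, -11)) = -95*(-192 - 1*(-11)) = -95*(-192 + 11) = -95*(-181) = 17195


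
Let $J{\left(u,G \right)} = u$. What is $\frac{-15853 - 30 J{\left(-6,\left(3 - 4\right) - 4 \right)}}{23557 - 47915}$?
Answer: $\frac{15673}{24358} \approx 0.64344$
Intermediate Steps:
$\frac{-15853 - 30 J{\left(-6,\left(3 - 4\right) - 4 \right)}}{23557 - 47915} = \frac{-15853 - -180}{23557 - 47915} = \frac{-15853 + 180}{-24358} = \left(-15673\right) \left(- \frac{1}{24358}\right) = \frac{15673}{24358}$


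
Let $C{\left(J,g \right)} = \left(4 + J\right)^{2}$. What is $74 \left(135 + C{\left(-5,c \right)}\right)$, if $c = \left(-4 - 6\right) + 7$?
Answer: $10064$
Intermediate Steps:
$c = -3$ ($c = \left(-4 - 6\right) + 7 = -10 + 7 = -3$)
$74 \left(135 + C{\left(-5,c \right)}\right) = 74 \left(135 + \left(4 - 5\right)^{2}\right) = 74 \left(135 + \left(-1\right)^{2}\right) = 74 \left(135 + 1\right) = 74 \cdot 136 = 10064$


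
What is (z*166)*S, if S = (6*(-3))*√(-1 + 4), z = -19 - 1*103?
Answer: 364536*√3 ≈ 6.3140e+5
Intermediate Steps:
z = -122 (z = -19 - 103 = -122)
S = -18*√3 ≈ -31.177
(z*166)*S = (-122*166)*(-18*√3) = -(-364536)*√3 = 364536*√3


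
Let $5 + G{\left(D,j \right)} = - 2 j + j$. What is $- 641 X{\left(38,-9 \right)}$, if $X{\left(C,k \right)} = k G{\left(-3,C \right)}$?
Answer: $-248067$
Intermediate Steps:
$G{\left(D,j \right)} = -5 - j$ ($G{\left(D,j \right)} = -5 + \left(- 2 j + j\right) = -5 - j$)
$X{\left(C,k \right)} = k \left(-5 - C\right)$
$- 641 X{\left(38,-9 \right)} = - 641 \left(\left(-1\right) \left(-9\right) \left(5 + 38\right)\right) = - 641 \left(\left(-1\right) \left(-9\right) 43\right) = \left(-641\right) 387 = -248067$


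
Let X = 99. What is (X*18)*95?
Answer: 169290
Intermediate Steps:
(X*18)*95 = (99*18)*95 = 1782*95 = 169290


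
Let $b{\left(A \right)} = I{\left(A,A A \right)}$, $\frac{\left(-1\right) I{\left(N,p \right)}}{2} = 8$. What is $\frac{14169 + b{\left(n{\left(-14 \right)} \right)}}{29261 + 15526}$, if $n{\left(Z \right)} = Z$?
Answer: $\frac{14153}{44787} \approx 0.31601$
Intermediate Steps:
$I{\left(N,p \right)} = -16$ ($I{\left(N,p \right)} = \left(-2\right) 8 = -16$)
$b{\left(A \right)} = -16$
$\frac{14169 + b{\left(n{\left(-14 \right)} \right)}}{29261 + 15526} = \frac{14169 - 16}{29261 + 15526} = \frac{14153}{44787}$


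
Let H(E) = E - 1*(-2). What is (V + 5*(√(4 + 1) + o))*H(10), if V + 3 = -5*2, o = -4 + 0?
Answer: -396 + 60*√5 ≈ -261.84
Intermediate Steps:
H(E) = 2 + E (H(E) = E + 2 = 2 + E)
o = -4
V = -13 (V = -3 - 5*2 = -3 - 10 = -13)
(V + 5*(√(4 + 1) + o))*H(10) = (-13 + 5*(√(4 + 1) - 4))*(2 + 10) = (-13 + 5*(√5 - 4))*12 = (-13 + 5*(-4 + √5))*12 = (-13 + (-20 + 5*√5))*12 = (-33 + 5*√5)*12 = -396 + 60*√5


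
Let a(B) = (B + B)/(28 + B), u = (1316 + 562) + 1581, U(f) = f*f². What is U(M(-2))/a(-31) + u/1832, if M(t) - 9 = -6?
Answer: 181425/56792 ≈ 3.1946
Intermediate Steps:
M(t) = 3 (M(t) = 9 - 6 = 3)
U(f) = f³
u = 3459 (u = 1878 + 1581 = 3459)
a(B) = 2*B/(28 + B) (a(B) = (2*B)/(28 + B) = 2*B/(28 + B))
U(M(-2))/a(-31) + u/1832 = 3³/((2*(-31)/(28 - 31))) + 3459/1832 = 27/((2*(-31)/(-3))) + 3459*(1/1832) = 27/((2*(-31)*(-⅓))) + 3459/1832 = 27/(62/3) + 3459/1832 = 27*(3/62) + 3459/1832 = 81/62 + 3459/1832 = 181425/56792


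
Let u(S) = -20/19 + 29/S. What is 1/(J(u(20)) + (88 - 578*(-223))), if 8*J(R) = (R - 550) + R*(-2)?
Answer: 3040/391896129 ≈ 7.7572e-6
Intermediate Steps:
u(S) = -20/19 + 29/S (u(S) = -20*1/19 + 29/S = -20/19 + 29/S)
J(R) = -275/4 - R/8 (J(R) = ((R - 550) + R*(-2))/8 = ((-550 + R) - 2*R)/8 = (-550 - R)/8 = -275/4 - R/8)
1/(J(u(20)) + (88 - 578*(-223))) = 1/((-275/4 - (-20/19 + 29/20)/8) + (88 - 578*(-223))) = 1/((-275/4 - (-20/19 + 29*(1/20))/8) + (88 + 128894)) = 1/((-275/4 - (-20/19 + 29/20)/8) + 128982) = 1/((-275/4 - ⅛*151/380) + 128982) = 1/((-275/4 - 151/3040) + 128982) = 1/(-209151/3040 + 128982) = 1/(391896129/3040) = 3040/391896129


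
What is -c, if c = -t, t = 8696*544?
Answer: 4730624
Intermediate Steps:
t = 4730624
c = -4730624 (c = -1*4730624 = -4730624)
-c = -1*(-4730624) = 4730624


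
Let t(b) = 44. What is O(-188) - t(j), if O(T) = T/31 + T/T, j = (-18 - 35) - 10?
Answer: -1521/31 ≈ -49.065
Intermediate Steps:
j = -63 (j = -53 - 10 = -63)
O(T) = 1 + T/31 (O(T) = T*(1/31) + 1 = T/31 + 1 = 1 + T/31)
O(-188) - t(j) = (1 + (1/31)*(-188)) - 1*44 = (1 - 188/31) - 44 = -157/31 - 44 = -1521/31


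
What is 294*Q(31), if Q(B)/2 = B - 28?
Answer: 1764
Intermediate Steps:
Q(B) = -56 + 2*B (Q(B) = 2*(B - 28) = 2*(-28 + B) = -56 + 2*B)
294*Q(31) = 294*(-56 + 2*31) = 294*(-56 + 62) = 294*6 = 1764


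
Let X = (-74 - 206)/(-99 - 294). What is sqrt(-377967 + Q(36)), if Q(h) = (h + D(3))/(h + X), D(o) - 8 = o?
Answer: 3*I*sqrt(2185557209315)/7214 ≈ 614.79*I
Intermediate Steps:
D(o) = 8 + o
X = 280/393 (X = -280/(-393) = -280*(-1/393) = 280/393 ≈ 0.71247)
Q(h) = (11 + h)/(280/393 + h) (Q(h) = (h + (8 + 3))/(h + 280/393) = (h + 11)/(280/393 + h) = (11 + h)/(280/393 + h))
sqrt(-377967 + Q(36)) = sqrt(-377967 + 393*(11 + 36)/(280 + 393*36)) = sqrt(-377967 + 393*47/(280 + 14148)) = sqrt(-377967 + 393*47/14428) = sqrt(-377967 + 393*(1/14428)*47) = sqrt(-377967 + 18471/14428) = sqrt(-5453289405/14428) = 3*I*sqrt(2185557209315)/7214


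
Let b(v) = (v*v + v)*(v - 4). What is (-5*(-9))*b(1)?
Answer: -270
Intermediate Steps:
b(v) = (-4 + v)*(v + v²) (b(v) = (v² + v)*(-4 + v) = (v + v²)*(-4 + v) = (-4 + v)*(v + v²))
(-5*(-9))*b(1) = (-5*(-9))*(1*(-4 + 1² - 3*1)) = 45*(1*(-4 + 1 - 3)) = 45*(1*(-6)) = 45*(-6) = -270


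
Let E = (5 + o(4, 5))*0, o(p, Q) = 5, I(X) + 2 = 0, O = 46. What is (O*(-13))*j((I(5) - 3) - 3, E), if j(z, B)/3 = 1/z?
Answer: 897/4 ≈ 224.25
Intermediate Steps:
I(X) = -2 (I(X) = -2 + 0 = -2)
E = 0 (E = (5 + 5)*0 = 10*0 = 0)
j(z, B) = 3/z
(O*(-13))*j((I(5) - 3) - 3, E) = (46*(-13))*(3/((-2 - 3) - 3)) = -1794/(-5 - 3) = -1794/(-8) = -1794*(-1)/8 = -598*(-3/8) = 897/4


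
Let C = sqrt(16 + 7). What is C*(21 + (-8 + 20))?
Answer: 33*sqrt(23) ≈ 158.26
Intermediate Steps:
C = sqrt(23) ≈ 4.7958
C*(21 + (-8 + 20)) = sqrt(23)*(21 + (-8 + 20)) = sqrt(23)*(21 + 12) = sqrt(23)*33 = 33*sqrt(23)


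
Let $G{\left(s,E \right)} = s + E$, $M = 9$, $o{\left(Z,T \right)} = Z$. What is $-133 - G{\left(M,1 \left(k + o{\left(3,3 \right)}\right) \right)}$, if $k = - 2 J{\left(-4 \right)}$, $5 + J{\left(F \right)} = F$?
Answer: $-163$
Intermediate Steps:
$J{\left(F \right)} = -5 + F$
$k = 18$ ($k = - 2 \left(-5 - 4\right) = \left(-2\right) \left(-9\right) = 18$)
$G{\left(s,E \right)} = E + s$
$-133 - G{\left(M,1 \left(k + o{\left(3,3 \right)}\right) \right)} = -133 - \left(1 \left(18 + 3\right) + 9\right) = -133 - \left(1 \cdot 21 + 9\right) = -133 - \left(21 + 9\right) = -133 - 30 = -163$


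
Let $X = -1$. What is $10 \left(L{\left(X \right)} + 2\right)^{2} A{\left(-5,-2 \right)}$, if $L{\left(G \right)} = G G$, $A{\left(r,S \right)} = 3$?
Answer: $270$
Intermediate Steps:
$L{\left(G \right)} = G^{2}$
$10 \left(L{\left(X \right)} + 2\right)^{2} A{\left(-5,-2 \right)} = 10 \left(\left(-1\right)^{2} + 2\right)^{2} \cdot 3 = 10 \left(1 + 2\right)^{2} \cdot 3 = 10 \cdot 3^{2} \cdot 3 = 10 \cdot 9 \cdot 3 = 90 \cdot 3 = 270$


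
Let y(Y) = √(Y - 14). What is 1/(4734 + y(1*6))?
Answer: 2367/11205382 - I*√2/11205382 ≈ 0.00021124 - 1.2621e-7*I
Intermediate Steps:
y(Y) = √(-14 + Y)
1/(4734 + y(1*6)) = 1/(4734 + √(-14 + 1*6)) = 1/(4734 + √(-14 + 6)) = 1/(4734 + √(-8)) = 1/(4734 + 2*I*√2)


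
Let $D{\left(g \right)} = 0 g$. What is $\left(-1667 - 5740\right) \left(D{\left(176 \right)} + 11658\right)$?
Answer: $-86350806$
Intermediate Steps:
$D{\left(g \right)} = 0$
$\left(-1667 - 5740\right) \left(D{\left(176 \right)} + 11658\right) = \left(-1667 - 5740\right) \left(0 + 11658\right) = \left(-7407\right) 11658 = -86350806$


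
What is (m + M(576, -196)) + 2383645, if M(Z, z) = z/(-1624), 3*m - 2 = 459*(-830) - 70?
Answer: 392654047/174 ≈ 2.2566e+6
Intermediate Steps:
m = -381038/3 (m = 2/3 + (459*(-830) - 70)/3 = 2/3 + (-380970 - 70)/3 = 2/3 + (1/3)*(-381040) = 2/3 - 381040/3 = -381038/3 ≈ -1.2701e+5)
M(Z, z) = -z/1624 (M(Z, z) = z*(-1/1624) = -z/1624)
(m + M(576, -196)) + 2383645 = (-381038/3 - 1/1624*(-196)) + 2383645 = (-381038/3 + 7/58) + 2383645 = -22100183/174 + 2383645 = 392654047/174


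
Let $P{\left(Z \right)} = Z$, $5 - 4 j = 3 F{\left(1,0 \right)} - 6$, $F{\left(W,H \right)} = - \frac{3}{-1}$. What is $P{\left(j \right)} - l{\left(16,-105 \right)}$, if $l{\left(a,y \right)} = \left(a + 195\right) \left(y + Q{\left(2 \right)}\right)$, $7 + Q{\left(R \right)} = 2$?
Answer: $\frac{46421}{2} \approx 23211.0$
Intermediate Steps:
$Q{\left(R \right)} = -5$ ($Q{\left(R \right)} = -7 + 2 = -5$)
$F{\left(W,H \right)} = 3$ ($F{\left(W,H \right)} = \left(-3\right) \left(-1\right) = 3$)
$j = \frac{1}{2}$ ($j = \frac{5}{4} - \frac{3 \cdot 3 - 6}{4} = \frac{5}{4} - \frac{9 - 6}{4} = \frac{5}{4} - \frac{3}{4} = \frac{1}{2} \approx 0.5$)
$l{\left(a,y \right)} = \left(-5 + y\right) \left(195 + a\right)$ ($l{\left(a,y \right)} = \left(a + 195\right) \left(y - 5\right) = \left(195 + a\right) \left(-5 + y\right) = \left(-5 + y\right) \left(195 + a\right)$)
$P{\left(j \right)} - l{\left(16,-105 \right)} = \frac{1}{2} - \left(-975 - 80 + 195 \left(-105\right) + 16 \left(-105\right)\right) = \frac{1}{2} - \left(-975 - 80 - 20475 - 1680\right) = \frac{1}{2} - -23210 = \frac{1}{2} + 23210 = \frac{46421}{2}$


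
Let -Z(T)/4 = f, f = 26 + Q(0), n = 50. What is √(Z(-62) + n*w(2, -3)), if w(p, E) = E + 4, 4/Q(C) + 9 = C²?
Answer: I*√470/3 ≈ 7.2265*I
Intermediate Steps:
Q(C) = 4/(-9 + C²)
w(p, E) = 4 + E
f = 230/9 (f = 26 + 4/(-9 + 0²) = 26 + 4/(-9 + 0) = 26 + 4/(-9) = 26 + 4*(-⅑) = 26 - 4/9 = 230/9 ≈ 25.556)
Z(T) = -920/9 (Z(T) = -4*230/9 = -920/9)
√(Z(-62) + n*w(2, -3)) = √(-920/9 + 50*(4 - 3)) = √(-920/9 + 50*1) = √(-920/9 + 50) = √(-470/9) = I*√470/3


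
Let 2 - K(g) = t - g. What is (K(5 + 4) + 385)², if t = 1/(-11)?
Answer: 18983449/121 ≈ 1.5689e+5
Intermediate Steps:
t = -1/11 ≈ -0.090909
K(g) = 23/11 + g (K(g) = 2 - (-1/11 - g) = 2 + (1/11 + g) = 23/11 + g)
(K(5 + 4) + 385)² = ((23/11 + (5 + 4)) + 385)² = ((23/11 + 9) + 385)² = (122/11 + 385)² = (4357/11)² = 18983449/121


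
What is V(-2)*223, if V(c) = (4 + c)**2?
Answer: 892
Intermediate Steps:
V(-2)*223 = (4 - 2)**2*223 = 2**2*223 = 4*223 = 892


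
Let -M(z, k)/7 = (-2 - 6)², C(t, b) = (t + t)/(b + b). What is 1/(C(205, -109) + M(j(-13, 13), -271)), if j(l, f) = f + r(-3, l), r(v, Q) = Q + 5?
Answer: -109/49037 ≈ -0.0022228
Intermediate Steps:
r(v, Q) = 5 + Q
C(t, b) = t/b (C(t, b) = (2*t)/((2*b)) = (2*t)*(1/(2*b)) = t/b)
j(l, f) = 5 + f + l (j(l, f) = f + (5 + l) = 5 + f + l)
M(z, k) = -448 (M(z, k) = -7*(-2 - 6)² = -7*(-8)² = -7*64 = -448)
1/(C(205, -109) + M(j(-13, 13), -271)) = 1/(205/(-109) - 448) = 1/(205*(-1/109) - 448) = 1/(-205/109 - 448) = 1/(-49037/109) = -109/49037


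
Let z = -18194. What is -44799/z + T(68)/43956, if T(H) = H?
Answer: 44782319/18175806 ≈ 2.4638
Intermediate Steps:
-44799/z + T(68)/43956 = -44799/(-18194) + 68/43956 = -44799*(-1/18194) + 68*(1/43956) = 44799/18194 + 17/10989 = 44782319/18175806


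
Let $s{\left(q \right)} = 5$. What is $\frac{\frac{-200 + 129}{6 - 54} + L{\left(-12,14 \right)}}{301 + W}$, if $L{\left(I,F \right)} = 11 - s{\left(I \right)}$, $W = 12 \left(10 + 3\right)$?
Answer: $\frac{359}{21936} \approx 0.016366$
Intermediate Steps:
$W = 156$ ($W = 12 \cdot 13 = 156$)
$L{\left(I,F \right)} = 6$ ($L{\left(I,F \right)} = 11 - 5 = 6$)
$\frac{\frac{-200 + 129}{6 - 54} + L{\left(-12,14 \right)}}{301 + W} = \frac{\frac{-200 + 129}{6 - 54} + 6}{301 + 156} = \frac{- \frac{71}{-48} + 6}{457} = \left(\left(-71\right) \left(- \frac{1}{48}\right) + 6\right) \frac{1}{457} = \left(\frac{71}{48} + 6\right) \frac{1}{457} = \frac{359}{48} \cdot \frac{1}{457} = \frac{359}{21936}$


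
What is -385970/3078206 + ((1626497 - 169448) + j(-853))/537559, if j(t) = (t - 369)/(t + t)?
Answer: 1824403877299429/705736945149181 ≈ 2.5851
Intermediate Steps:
j(t) = (-369 + t)/(2*t) (j(t) = (-369 + t)/((2*t)) = (-369 + t)*(1/(2*t)) = (-369 + t)/(2*t))
-385970/3078206 + ((1626497 - 169448) + j(-853))/537559 = -385970/3078206 + ((1626497 - 169448) + (½)*(-369 - 853)/(-853))/537559 = -385970*1/3078206 + (1457049 + (½)*(-1/853)*(-1222))*(1/537559) = -192985/1539103 + (1457049 + 611/853)*(1/537559) = -192985/1539103 + (1242863408/853)*(1/537559) = -192985/1539103 + 1242863408/458537827 = 1824403877299429/705736945149181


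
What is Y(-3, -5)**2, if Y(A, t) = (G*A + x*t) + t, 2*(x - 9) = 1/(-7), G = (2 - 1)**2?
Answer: 543169/196 ≈ 2771.3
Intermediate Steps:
G = 1 (G = 1**2 = 1)
x = 125/14 (x = 9 + (1/2)/(-7) = 9 + (1/2)*(-1/7) = 9 - 1/14 = 125/14 ≈ 8.9286)
Y(A, t) = A + 139*t/14 (Y(A, t) = (1*A + 125*t/14) + t = (A + 125*t/14) + t = A + 139*t/14)
Y(-3, -5)**2 = (-3 + (139/14)*(-5))**2 = (-3 - 695/14)**2 = (-737/14)**2 = 543169/196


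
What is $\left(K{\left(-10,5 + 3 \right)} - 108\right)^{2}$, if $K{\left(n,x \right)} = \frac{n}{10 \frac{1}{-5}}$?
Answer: $10609$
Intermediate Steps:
$K{\left(n,x \right)} = - \frac{n}{2}$ ($K{\left(n,x \right)} = \frac{n}{10 \left(- \frac{1}{5}\right)} = \frac{n}{-2} = n \left(- \frac{1}{2}\right) = - \frac{n}{2}$)
$\left(K{\left(-10,5 + 3 \right)} - 108\right)^{2} = \left(\left(- \frac{1}{2}\right) \left(-10\right) - 108\right)^{2} = \left(5 - 108\right)^{2} = \left(-103\right)^{2} = 10609$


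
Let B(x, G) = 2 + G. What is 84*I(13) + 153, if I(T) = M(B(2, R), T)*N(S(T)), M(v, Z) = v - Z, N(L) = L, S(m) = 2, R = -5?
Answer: -2535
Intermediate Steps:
I(T) = -6 - 2*T (I(T) = ((2 - 5) - T)*2 = (-3 - T)*2 = -6 - 2*T)
84*I(13) + 153 = 84*(-6 - 2*13) + 153 = 84*(-6 - 26) + 153 = 84*(-32) + 153 = -2688 + 153 = -2535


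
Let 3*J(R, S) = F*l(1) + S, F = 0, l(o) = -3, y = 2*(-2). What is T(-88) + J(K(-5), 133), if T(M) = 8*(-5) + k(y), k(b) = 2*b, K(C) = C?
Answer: -11/3 ≈ -3.6667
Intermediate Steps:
y = -4
J(R, S) = S/3 (J(R, S) = (0*(-3) + S)/3 = (0 + S)/3 = S/3)
T(M) = -48 (T(M) = 8*(-5) + 2*(-4) = -40 - 8 = -48)
T(-88) + J(K(-5), 133) = -48 + (⅓)*133 = -48 + 133/3 = -11/3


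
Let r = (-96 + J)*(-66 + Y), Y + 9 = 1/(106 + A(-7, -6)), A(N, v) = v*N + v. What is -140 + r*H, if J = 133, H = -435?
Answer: 171375775/142 ≈ 1.2069e+6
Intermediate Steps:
A(N, v) = v + N*v (A(N, v) = N*v + v = v + N*v)
Y = -1277/142 (Y = -9 + 1/(106 - 6*(1 - 7)) = -9 + 1/(106 - 6*(-6)) = -9 + 1/(106 + 36) = -9 + 1/142 = -1277/142 ≈ -8.9930)
r = -394013/142 (r = (-96 + 133)*(-66 - 1277/142) = 37*(-10649/142) = -394013/142 ≈ -2774.7)
-140 + r*H = -140 - 394013/142*(-435) = -140 + 171395655/142 = 171375775/142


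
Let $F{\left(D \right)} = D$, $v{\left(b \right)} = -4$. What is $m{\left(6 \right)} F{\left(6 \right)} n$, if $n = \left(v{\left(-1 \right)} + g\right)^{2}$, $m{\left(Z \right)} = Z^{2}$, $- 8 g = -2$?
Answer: $\frac{6075}{2} \approx 3037.5$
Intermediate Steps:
$g = \frac{1}{4}$ ($g = \left(- \frac{1}{8}\right) \left(-2\right) = \frac{1}{4} \approx 0.25$)
$n = \frac{225}{16}$ ($n = \left(-4 + \frac{1}{4}\right)^{2} = \left(- \frac{15}{4}\right)^{2} = \frac{225}{16} \approx 14.063$)
$m{\left(6 \right)} F{\left(6 \right)} n = 6^{2} \cdot 6 \cdot \frac{225}{16} = 36 \cdot 6 \cdot \frac{225}{16} = 216 \cdot \frac{225}{16} = \frac{6075}{2}$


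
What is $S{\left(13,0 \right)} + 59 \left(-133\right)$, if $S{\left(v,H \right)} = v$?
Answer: $-7834$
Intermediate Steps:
$S{\left(13,0 \right)} + 59 \left(-133\right) = 13 + 59 \left(-133\right) = 13 - 7847 = -7834$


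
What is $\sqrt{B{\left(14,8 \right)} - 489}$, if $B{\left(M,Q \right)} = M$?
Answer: $5 i \sqrt{19} \approx 21.794 i$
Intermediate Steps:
$\sqrt{B{\left(14,8 \right)} - 489} = \sqrt{14 - 489} = \sqrt{-475} = 5 i \sqrt{19}$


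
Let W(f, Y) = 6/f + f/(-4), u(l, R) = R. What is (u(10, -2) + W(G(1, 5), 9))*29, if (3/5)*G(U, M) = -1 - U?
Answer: -2581/30 ≈ -86.033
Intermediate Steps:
G(U, M) = -5/3 - 5*U/3 (G(U, M) = 5*(-1 - U)/3 = -5/3 - 5*U/3)
W(f, Y) = 6/f - f/4 (W(f, Y) = 6/f + f*(-¼) = 6/f - f/4)
(u(10, -2) + W(G(1, 5), 9))*29 = (-2 + (6/(-5/3 - 5/3*1) - (-5/3 - 5/3*1)/4))*29 = (-2 + (6/(-5/3 - 5/3) - (-5/3 - 5/3)/4))*29 = (-2 + (6/(-10/3) - ¼*(-10/3)))*29 = (-2 + (6*(-3/10) + ⅚))*29 = (-2 + (-9/5 + ⅚))*29 = (-2 - 29/30)*29 = -89/30*29 = -2581/30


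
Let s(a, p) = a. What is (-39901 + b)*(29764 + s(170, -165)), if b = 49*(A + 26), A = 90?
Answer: -1024251678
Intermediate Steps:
b = 5684 (b = 49*(90 + 26) = 49*116 = 5684)
(-39901 + b)*(29764 + s(170, -165)) = (-39901 + 5684)*(29764 + 170) = -34217*29934 = -1024251678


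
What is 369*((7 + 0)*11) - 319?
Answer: 28094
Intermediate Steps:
369*((7 + 0)*11) - 319 = 369*(7*11) - 319 = 369*77 - 319 = 28413 - 319 = 28094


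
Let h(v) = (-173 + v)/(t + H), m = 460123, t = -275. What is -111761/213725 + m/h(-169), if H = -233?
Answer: 1314646688701/1923525 ≈ 6.8346e+5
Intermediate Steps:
h(v) = 173/508 - v/508 (h(v) = (-173 + v)/(-275 - 233) = (-173 + v)/(-508) = (-173 + v)*(-1/508) = 173/508 - v/508)
-111761/213725 + m/h(-169) = -111761/213725 + 460123/(173/508 - 1/508*(-169)) = -111761*1/213725 + 460123/(173/508 + 169/508) = -111761/213725 + 460123/(171/254) = -111761/213725 + 460123*(254/171) = -111761/213725 + 6151118/9 = 1314646688701/1923525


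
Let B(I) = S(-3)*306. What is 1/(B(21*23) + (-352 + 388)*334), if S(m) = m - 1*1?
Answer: 1/10800 ≈ 9.2593e-5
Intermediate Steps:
S(m) = -1 + m (S(m) = m - 1 = -1 + m)
B(I) = -1224 (B(I) = (-1 - 3)*306 = -4*306 = -1224)
1/(B(21*23) + (-352 + 388)*334) = 1/(-1224 + (-352 + 388)*334) = 1/(-1224 + 36*334) = 1/(-1224 + 12024) = 1/10800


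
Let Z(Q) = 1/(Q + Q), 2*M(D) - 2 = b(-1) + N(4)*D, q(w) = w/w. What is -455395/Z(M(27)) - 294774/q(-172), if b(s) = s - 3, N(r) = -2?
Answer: 25207346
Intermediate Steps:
b(s) = -3 + s
q(w) = 1
M(D) = -1 - D (M(D) = 1 + ((-3 - 1) - 2*D)/2 = 1 + (-4 - 2*D)/2 = 1 + (-2 - D) = -1 - D)
Z(Q) = 1/(2*Q)
-455395/Z(M(27)) - 294774/q(-172) = -455395/(1/(2*(-1 - 1*27))) - 294774/1 = -455395/(1/(2*(-1 - 27))) - 294774*1 = -455395/((1/2)/(-28)) - 294774 = -455395/((1/2)*(-1/28)) - 294774 = -455395/(-1/56) - 294774 = -455395*(-56) - 294774 = 25502120 - 294774 = 25207346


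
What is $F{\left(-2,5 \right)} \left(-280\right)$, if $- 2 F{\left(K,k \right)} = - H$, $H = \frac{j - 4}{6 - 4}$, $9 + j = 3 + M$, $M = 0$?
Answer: $700$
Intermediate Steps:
$j = -6$ ($j = -9 + \left(3 + 0\right) = -9 + 3 = -6$)
$H = -5$ ($H = \frac{-6 - 4}{6 - 4} = - \frac{10}{2} = \left(-10\right) \frac{1}{2} = -5$)
$F{\left(K,k \right)} = - \frac{5}{2}$ ($F{\left(K,k \right)} = - \frac{\left(-1\right) \left(-5\right)}{2} = \left(- \frac{1}{2}\right) 5 = - \frac{5}{2}$)
$F{\left(-2,5 \right)} \left(-280\right) = \left(- \frac{5}{2}\right) \left(-280\right) = 700$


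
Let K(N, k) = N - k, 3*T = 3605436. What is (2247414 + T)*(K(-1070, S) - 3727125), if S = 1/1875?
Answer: -8037116955568492/625 ≈ -1.2859e+13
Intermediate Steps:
S = 1/1875 ≈ 0.00053333
T = 1201812 (T = (⅓)*3605436 = 1201812)
(2247414 + T)*(K(-1070, S) - 3727125) = (2247414 + 1201812)*((-1070 - 1*1/1875) - 3727125) = 3449226*((-1070 - 1/1875) - 3727125) = 3449226*(-2006251/1875 - 3727125) = 3449226*(-6990365626/1875) = -8037116955568492/625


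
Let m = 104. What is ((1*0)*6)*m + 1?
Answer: 1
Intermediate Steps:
((1*0)*6)*m + 1 = ((1*0)*6)*104 + 1 = (0*6)*104 + 1 = 0*104 + 1 = 0 + 1 = 1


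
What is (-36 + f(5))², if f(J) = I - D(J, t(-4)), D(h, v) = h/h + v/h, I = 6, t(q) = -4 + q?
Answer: 21609/25 ≈ 864.36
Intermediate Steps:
D(h, v) = 1 + v/h
f(J) = 6 - (-8 + J)/J (f(J) = 6 - (J + (-4 - 4))/J = 6 - (J - 8)/J = 6 - (-8 + J)/J)
(-36 + f(5))² = (-36 + (5 + 8/5))² = (-36 + 33/5)² = (-147/5)² = 21609/25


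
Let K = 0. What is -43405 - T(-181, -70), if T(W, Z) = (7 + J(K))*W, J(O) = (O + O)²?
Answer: -42138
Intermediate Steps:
J(O) = 4*O² (J(O) = (2*O)² = 4*O²)
T(W, Z) = 7*W (T(W, Z) = (7 + 4*0²)*W = (7 + 4*0)*W = (7 + 0)*W = 7*W)
-43405 - T(-181, -70) = -43405 - 7*(-181) = -43405 - 1*(-1267) = -43405 + 1267 = -42138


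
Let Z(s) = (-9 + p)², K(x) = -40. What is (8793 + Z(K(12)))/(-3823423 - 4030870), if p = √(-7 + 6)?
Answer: -8873/7854293 + 18*I/7854293 ≈ -0.0011297 + 2.2917e-6*I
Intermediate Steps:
p = I (p = √(-1) = I ≈ 1.0*I)
Z(s) = (-9 + I)²
(8793 + Z(K(12)))/(-3823423 - 4030870) = (8793 + (9 - I)²)/(-3823423 - 4030870) = (8793 + (9 - I)²)/(-7854293) = (8793 + (9 - I)²)*(-1/7854293) = -8793/7854293 - (9 - I)²/7854293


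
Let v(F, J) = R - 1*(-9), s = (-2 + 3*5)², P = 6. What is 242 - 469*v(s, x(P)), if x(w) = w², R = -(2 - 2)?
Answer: -3979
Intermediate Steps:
R = 0 (R = -1*0 = 0)
s = 169 (s = (-2 + 15)² = 13² = 169)
v(F, J) = 9 (v(F, J) = 0 - 1*(-9) = 0 + 9 = 9)
242 - 469*v(s, x(P)) = 242 - 469*9 = 242 - 4221 = -3979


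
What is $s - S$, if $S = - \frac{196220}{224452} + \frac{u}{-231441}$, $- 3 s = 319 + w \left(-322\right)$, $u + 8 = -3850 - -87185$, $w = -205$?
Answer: $- \frac{2787561841571}{126085911} \approx -22108.0$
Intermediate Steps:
$u = 83327$ ($u = -8 - -83335 = -8 + \left(-3850 + 87185\right) = -8 + 83335 = 83327$)
$s = - \frac{66329}{3}$ ($s = - \frac{319 - -66010}{3} = - \frac{319 + 66010}{3} = \left(- \frac{1}{3}\right) 66329 = - \frac{66329}{3} \approx -22110.0$)
$S = - \frac{155622002}{126085911}$ ($S = - \frac{196220}{224452} + \frac{83327}{-231441} = \left(-196220\right) \frac{1}{224452} + 83327 \left(- \frac{1}{231441}\right) = - \frac{49055}{56113} - \frac{809}{2247} = - \frac{155622002}{126085911} \approx -1.2343$)
$s - S = - \frac{66329}{3} - - \frac{155622002}{126085911} = - \frac{66329}{3} + \frac{155622002}{126085911} = - \frac{2787561841571}{126085911}$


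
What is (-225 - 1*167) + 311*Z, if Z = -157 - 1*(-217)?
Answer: 18268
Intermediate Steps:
Z = 60 (Z = -157 + 217 = 60)
(-225 - 1*167) + 311*Z = (-225 - 1*167) + 311*60 = (-225 - 167) + 18660 = -392 + 18660 = 18268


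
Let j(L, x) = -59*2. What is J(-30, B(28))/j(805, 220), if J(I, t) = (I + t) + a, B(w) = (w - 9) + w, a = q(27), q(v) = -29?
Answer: 6/59 ≈ 0.10169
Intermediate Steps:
a = -29
B(w) = -9 + 2*w (B(w) = (-9 + w) + w = -9 + 2*w)
j(L, x) = -118
J(I, t) = -29 + I + t (J(I, t) = (I + t) - 29 = -29 + I + t)
J(-30, B(28))/j(805, 220) = (-29 - 30 + (-9 + 2*28))/(-118) = (-29 - 30 + (-9 + 56))*(-1/118) = (-29 - 30 + 47)*(-1/118) = -12*(-1/118) = 6/59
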